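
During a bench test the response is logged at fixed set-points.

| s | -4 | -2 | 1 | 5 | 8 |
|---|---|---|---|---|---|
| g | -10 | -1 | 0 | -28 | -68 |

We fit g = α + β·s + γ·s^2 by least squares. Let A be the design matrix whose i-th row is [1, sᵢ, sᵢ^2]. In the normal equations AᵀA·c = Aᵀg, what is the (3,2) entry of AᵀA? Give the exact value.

566

Row 3 ↔ basis s^2, column 2 ↔ basis s, so (AᵀA)_{3,2} = Σᵢ (s^2)·(s) = (16)·(-4) + (4)·(-2) + (1)·(1) + (25)·(5) + (64)·(8) = 566.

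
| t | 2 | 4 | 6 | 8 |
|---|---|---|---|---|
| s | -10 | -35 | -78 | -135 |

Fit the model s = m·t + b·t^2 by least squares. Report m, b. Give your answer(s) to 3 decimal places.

Compute the Gram sums: Σt·t = 120, Σt·t^2 = 800, Σt^2·t^2 = 5664.
Moment sums: Σt·s = -1708, Σt^2·s = -12048.
MᵀM·[m, b]ᵀ = Mᵀs becomes [[120, 800]; [800, 5664]]·[m, b]ᵀ = [-1708, -12048]ᵀ.
Determinant 120·5664 − 800² = 39680.
m = ((-1708)·5664 − 800·(-12048))/39680 = -9/10; b = (120·(-12048) − 800·(-1708))/39680 = -2.

m = -0.900, b = -2.000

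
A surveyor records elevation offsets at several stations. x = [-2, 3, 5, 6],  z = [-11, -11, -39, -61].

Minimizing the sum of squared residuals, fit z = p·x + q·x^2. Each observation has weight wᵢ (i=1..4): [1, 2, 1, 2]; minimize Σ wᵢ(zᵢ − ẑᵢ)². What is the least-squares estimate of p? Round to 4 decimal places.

p = 2.1211

MᵀWM·[p, q]ᵀ = MᵀWz reads: 119·p + 603·q = -971;  603·p + 3395·q = -5609.
(Σwᵢ·x·x = 119, Σwᵢ·x·x^2 = 603, Σwᵢ·x^2·x^2 = 3395, Σwᵢ·x·z = -971, Σwᵢ·x^2·z = -5609.)
det = 119·3395 − 603² = 40396.
p = ((-971)·3395 − 603·(-5609))/40396 = 42841/20198; q = (119·(-5609) − 603·(-971))/40396 = -40979/20198.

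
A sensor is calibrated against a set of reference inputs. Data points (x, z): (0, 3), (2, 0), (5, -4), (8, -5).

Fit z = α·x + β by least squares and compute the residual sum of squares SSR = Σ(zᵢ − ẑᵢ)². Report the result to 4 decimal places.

Normal-equation sums: Σx·x = 93, Σx = 15, Σ1 = 4.
Right-hand side: Σx·z = -60, Σz = -6.
Δ = 93·4 − 15² = 147.
α = ((-60)·4 − 15·(-6))/147 = -50/49; β = (93·(-6) − 15·(-60))/147 = 114/49.
Residuals: 33/49, -2/7, -60/49, 41/49; SSR = 134/49.

SSR = 2.7347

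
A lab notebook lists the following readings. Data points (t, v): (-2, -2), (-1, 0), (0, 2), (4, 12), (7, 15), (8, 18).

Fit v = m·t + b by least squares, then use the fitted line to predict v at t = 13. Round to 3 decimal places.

Forming XᵀX = [[134, 16]; [16, 6]] and Xᵀv = [301, 45]ᵀ gives XᵀX·[m, b]ᵀ = Xᵀv.
Determinant 134·6 − 16² = 548.
m = (301·6 − 16·45)/548 = 543/274; b = (134·45 − 16·301)/548 = 607/274.
At t = 13: v̂ = (543/274)·(13) + (607/274)·(1) = 3833/137.

v̂ = 27.978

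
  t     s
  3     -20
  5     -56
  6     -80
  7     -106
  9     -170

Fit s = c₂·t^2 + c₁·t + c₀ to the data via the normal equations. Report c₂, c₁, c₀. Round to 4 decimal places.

Compute the Gram sums: Σt^2·t^2 = 10964, Σt^2·t = 1440, Σt^2 = 200, Σt·t = 200, Σt = 30, Σ1 = 5.
For Aᵀs: Σt^2·s = -23424, Σt·s = -3092, Σs = -432.
So AᵀA·[c₂, c₁, c₀]ᵀ = Aᵀs: [[10964, 1440, 200]; [1440, 200, 30]; [200, 30, 5]]·[c₂, c₁, c₀]ᵀ = [-23424, -3092, -432]ᵀ.
Solving the 3×3 system (Gaussian elimination) gives c₂ = -12/7, c₁ = -31/7, c₀ = 306/35.

c₂ = -1.7143, c₁ = -4.4286, c₀ = 8.7429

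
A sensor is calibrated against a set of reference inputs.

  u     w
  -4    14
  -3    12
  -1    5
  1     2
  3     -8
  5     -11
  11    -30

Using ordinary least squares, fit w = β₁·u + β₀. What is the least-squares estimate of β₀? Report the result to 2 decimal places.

Setting ∂/∂β₁ … = 0 gives: 182·β₁ + 12·β₀ = -504;  12·β₁ + 7·β₀ = -16.
det = 182·7 − 12² = 1130.
β₁ = ((-504)·7 − 12·(-16))/1130 = -1668/565; β₀ = (182·(-16) − 12·(-504))/1130 = 1568/565.

β₀ = 2.78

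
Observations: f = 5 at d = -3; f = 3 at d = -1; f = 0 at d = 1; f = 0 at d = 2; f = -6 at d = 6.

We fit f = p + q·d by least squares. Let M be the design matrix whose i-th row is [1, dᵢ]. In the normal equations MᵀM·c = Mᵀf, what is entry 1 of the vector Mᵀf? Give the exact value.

Entry 1 ↔ basis 1, so (Mᵀf)_{1} = Σᵢ fᵢ = (1)·(5) + (1)·(3) + (1)·(0) + (1)·(0) + (1)·(-6) = 2.

2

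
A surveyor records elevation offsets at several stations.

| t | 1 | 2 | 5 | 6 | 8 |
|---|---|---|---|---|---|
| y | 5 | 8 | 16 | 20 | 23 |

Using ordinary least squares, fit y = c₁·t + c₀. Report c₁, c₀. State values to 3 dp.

c₁ = 2.657, c₀ = 2.711

With design matrix X, XᵀX = [[130, 22]; [22, 5]] and Xᵀy = [405, 72]ᵀ.
det = 130·5 − 22² = 166.
c₁ = (405·5 − 22·72)/166 = 441/166; c₀ = (130·72 − 22·405)/166 = 225/83.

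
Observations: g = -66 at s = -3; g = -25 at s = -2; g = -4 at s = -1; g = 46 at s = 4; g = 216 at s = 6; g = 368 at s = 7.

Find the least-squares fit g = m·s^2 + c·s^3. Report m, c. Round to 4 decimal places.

m = -2.9964, c = 1.4995

Entries of AᵀA: Σs^2·s^2 = 4051, Σs^2·s^3 = 25331, Σs^3·s^3 = 169195.
And Σs^2·g = 25846, Σs^3·g = 177810.
So AᵀA·[m, c]ᵀ = Aᵀg: [[4051, 25331]; [25331, 169195]]·[m, c]ᵀ = [25846, 177810]ᵀ.
det = 4051·169195 − 25331² = 43749384.
m = (25846·169195 − 25331·177810)/43749384 = -32772785/10937346; c = (4051·177810 − 25331·25846)/43749384 = 16400821/10937346.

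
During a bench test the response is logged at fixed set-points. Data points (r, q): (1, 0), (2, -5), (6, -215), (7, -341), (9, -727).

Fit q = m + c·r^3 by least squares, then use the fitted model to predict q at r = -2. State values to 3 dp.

With design matrix A, AᵀA = [[5, 1297]; [1297, 695811]] and Aᵀq = [-1288, -693426]ᵀ.
Determinant 5·695811 − 1297² = 1796846.
m = ((-1288)·695811 − 1297·(-693426))/1796846 = 1584477/898423; c = (5·(-693426) − 1297·(-1288))/1796846 = -898297/898423.
At r = -2: q̂ = (1584477/898423)·(1) + (-898297/898423)·(-8) = 8770853/898423.

q̂ = 9.762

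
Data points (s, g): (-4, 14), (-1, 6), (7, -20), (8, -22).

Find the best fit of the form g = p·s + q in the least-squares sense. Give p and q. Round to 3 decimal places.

p = -3.076, q = 2.190

The normal equations are: 130·p + 10·q = -378;  10·p + 4·q = -22.
(Σs·s = 130, Σs = 10, Σ1 = 4, Σs·g = -378, Σg = -22.)
Determinant 130·4 − 10² = 420.
p = ((-378)·4 − 10·(-22))/420 = -323/105; q = (130·(-22) − 10·(-378))/420 = 46/21.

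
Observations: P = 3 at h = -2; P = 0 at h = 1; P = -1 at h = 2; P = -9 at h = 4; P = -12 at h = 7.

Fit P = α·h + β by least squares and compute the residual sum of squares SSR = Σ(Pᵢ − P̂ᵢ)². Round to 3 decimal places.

The normal system AᵀA·[α, β]ᵀ = AᵀP is [[74, 12]; [12, 5]]·[α, β]ᵀ = [-128, -19]ᵀ.
Determinant 74·5 − 12² = 226.
α = ((-128)·5 − 12·(-19))/226 = -206/113; β = (74·(-19) − 12·(-128))/226 = 65/113.
Residuals: -138/113, 141/113, 234/113, -258/113, 21/113; SSR = 1422/113.

SSR = 12.584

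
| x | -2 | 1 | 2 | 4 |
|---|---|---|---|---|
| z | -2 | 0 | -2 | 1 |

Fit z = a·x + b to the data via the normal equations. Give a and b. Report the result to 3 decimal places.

With design matrix M, MᵀM = [[25, 5]; [5, 4]] and Mᵀz = [4, -3]ᵀ.
Eliminating b: 4·(row 1) − 5·(row 2) gives 75·a = 4·4 − 5·(-3) = 31, so a = 31/75.
Then b = ((-3) − 5·(31/75))/4 = -19/15.

a = 0.413, b = -1.267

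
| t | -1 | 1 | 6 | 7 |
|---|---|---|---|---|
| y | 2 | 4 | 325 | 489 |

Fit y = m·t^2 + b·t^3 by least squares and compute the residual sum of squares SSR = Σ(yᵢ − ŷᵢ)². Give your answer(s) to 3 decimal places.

XᵀX·[m, b]ᵀ = Xᵀy reads: 3699·m + 24583·b = 35667;  24583·m + 164307·b = 237929.
det = 3699·164307 − 24583² = 3447704.
m = (35667·164307 − 24583·237929)/3447704 = 435737/132604; b = (3699·237929 − 24583·35667)/3447704 = 1648755/1723852.
Residuals: -284061/861926, -104482/430963, 48976/430963, -61903/861926; SSR = 159855/861926.

SSR = 0.185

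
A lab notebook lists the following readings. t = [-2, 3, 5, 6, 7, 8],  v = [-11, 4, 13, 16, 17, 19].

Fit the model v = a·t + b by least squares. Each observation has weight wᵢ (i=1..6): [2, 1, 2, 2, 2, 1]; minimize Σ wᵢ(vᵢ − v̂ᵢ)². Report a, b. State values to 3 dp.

From the data, Σwᵢ·t·t = 301, Σwᵢ·t = 43, Σwᵢ·1 = 10.
For AᵀWv: Σwᵢ·t·v = 768, Σwᵢ·v = 93.
So AᵀWA·[a, b]ᵀ = AᵀWv: [[301, 43]; [43, 10]]·[a, b]ᵀ = [768, 93]ᵀ.
det = 301·10 − 43² = 1161.
a = (768·10 − 43·93)/1161 = 409/129; b = (301·93 − 43·768)/1161 = -13/3.

a = 3.171, b = -4.333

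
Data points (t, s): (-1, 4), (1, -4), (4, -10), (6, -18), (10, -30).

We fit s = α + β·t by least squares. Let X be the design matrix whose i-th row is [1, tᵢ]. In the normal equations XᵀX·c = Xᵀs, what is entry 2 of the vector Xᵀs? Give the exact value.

Entry 2 ↔ basis t, so (Xᵀs)_{2} = Σᵢ (t)·sᵢ = (-1)·(4) + (1)·(-4) + (4)·(-10) + (6)·(-18) + (10)·(-30) = -456.

-456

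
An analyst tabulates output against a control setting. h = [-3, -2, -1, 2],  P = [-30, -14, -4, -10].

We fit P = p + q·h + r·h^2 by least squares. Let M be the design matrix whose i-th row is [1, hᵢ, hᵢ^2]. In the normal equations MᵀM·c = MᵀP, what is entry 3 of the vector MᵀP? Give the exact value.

Entry 3 ↔ basis h^2, so (MᵀP)_{3} = Σᵢ (h^2)·Pᵢ = (9)·(-30) + (4)·(-14) + (1)·(-4) + (4)·(-10) = -370.

-370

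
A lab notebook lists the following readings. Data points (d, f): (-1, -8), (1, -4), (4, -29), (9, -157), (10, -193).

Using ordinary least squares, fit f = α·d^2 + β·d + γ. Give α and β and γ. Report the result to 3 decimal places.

Setting ∂/∂α … = 0 gives: 16819·α + 1793·β + 199·γ = -32493;  1793·α + 199·β + 23·γ = -3455;  199·α + 23·β + 5·γ = -391.
Solving the 3×3 system (Gaussian elimination) gives α = -22202/10569, β = 21223/10569, γ = -1038/271.

α = -2.101, β = 2.008, γ = -3.830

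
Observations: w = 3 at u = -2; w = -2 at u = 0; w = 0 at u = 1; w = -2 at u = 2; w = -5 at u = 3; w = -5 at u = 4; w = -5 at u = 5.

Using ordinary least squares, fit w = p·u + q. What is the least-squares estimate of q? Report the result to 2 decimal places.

q = -0.14

The normal equations are: 59·p + 13·q = -70;  13·p + 7·q = -16.
(Σu·u = 59, Σu = 13, Σ1 = 7, Σu·w = -70, Σw = -16.)
Eliminating q: 7·(row 1) − 13·(row 2) gives 244·p = 7·(-70) − 13·(-16) = -282, so p = -141/122.
Then q = ((-16) − 13·(-141/122))/7 = -17/122.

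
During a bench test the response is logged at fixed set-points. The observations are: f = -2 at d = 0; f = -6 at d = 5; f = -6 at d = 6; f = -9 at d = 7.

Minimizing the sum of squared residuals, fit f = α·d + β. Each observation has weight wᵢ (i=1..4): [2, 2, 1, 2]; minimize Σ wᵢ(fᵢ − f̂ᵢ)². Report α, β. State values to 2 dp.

Sums needed: Σwᵢ·d·d = 184, Σwᵢ·d = 30, Σwᵢ·1 = 7.
For AᵀWf: Σwᵢ·d·f = -222, Σwᵢ·f = -40.
Normal equations: [[184, 30]; [30, 7]]·[α, β]ᵀ = [-222, -40]ᵀ.
Eliminating β: 7·(row 1) − 30·(row 2) gives 388·α = 7·(-222) − 30·(-40) = -354, so α = -177/194.
Then β = ((-40) − 30·(-177/194))/7 = -175/97.

α = -0.91, β = -1.80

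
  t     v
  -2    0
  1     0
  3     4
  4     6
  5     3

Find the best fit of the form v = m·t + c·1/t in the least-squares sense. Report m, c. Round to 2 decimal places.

m = 1.04, c = -1.19

The normal system MᵀM·[m, c]ᵀ = Mᵀv is [[55, 5]; [5, 5269/3600]]·[m, c]ᵀ = [51, 103/30]ᵀ.
Eliminating c: (5269/3600)·(row 1) − 5·(row 2) gives (39959/720)·m = (5269/3600)·51 − 5·(103/30) = 22991/400, so m = 206919/199795.
Then c = ((103/30) − 5·(206919/199795))/(5269/3600) = -47640/39959.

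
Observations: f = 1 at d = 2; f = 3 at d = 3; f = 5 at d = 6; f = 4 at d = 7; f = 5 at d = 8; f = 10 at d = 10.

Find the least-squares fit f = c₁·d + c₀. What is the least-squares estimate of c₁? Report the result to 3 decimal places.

The normal equations are: 262·c₁ + 36·c₀ = 209;  36·c₁ + 6·c₀ = 28.
Determinant 262·6 − 36² = 276.
c₁ = (209·6 − 36·28)/276 = 41/46; c₀ = (262·28 − 36·209)/276 = -47/69.

c₁ = 0.891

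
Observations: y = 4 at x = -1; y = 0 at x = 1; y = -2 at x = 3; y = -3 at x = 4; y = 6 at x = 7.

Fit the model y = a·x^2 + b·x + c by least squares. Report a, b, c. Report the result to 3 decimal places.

a = 0.470, b = -2.662, c = 1.310

Entries of AᵀA: Σx^2·x^2 = 2740, Σx^2·x = 434, Σx^2 = 76, Σx·x = 76, Σx = 14, Σ1 = 5.
And Σx^2·y = 232, Σx·y = 20, Σy = 5.
So AᵀA·[a, b, c]ᵀ = Aᵀy: [[2740, 434, 76]; [434, 76, 14]; [76, 14, 5]]·[a, b, c]ᵀ = [232, 20, 5]ᵀ.
Row-reducing yields a = 1839/3913, b = -1488/559, c = 5125/3913.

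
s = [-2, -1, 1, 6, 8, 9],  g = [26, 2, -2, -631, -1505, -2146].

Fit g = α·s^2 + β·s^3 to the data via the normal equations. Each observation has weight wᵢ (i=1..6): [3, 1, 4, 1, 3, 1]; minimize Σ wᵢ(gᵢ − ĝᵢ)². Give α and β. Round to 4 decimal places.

Setting ∂/∂α … = 0 gives: 20198·α + 165036·β = -485196;  165036·α + 1364726·β = -4013044.
Eliminating β: 1364726·(row 1) − 165036·(row 2) gives 327854452·α = 1364726·(-485196) − 165036·(-4013044) = 137133288, so α = 2016666/4821389.
Then β = ((-4013044) − 165036·(2016666/4821389))/1364726 = -245163914/81963613.

α = 0.4183, β = -2.9911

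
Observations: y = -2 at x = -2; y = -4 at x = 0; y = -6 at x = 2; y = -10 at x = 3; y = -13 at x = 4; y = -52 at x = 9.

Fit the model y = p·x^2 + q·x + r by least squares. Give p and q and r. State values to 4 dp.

MᵀM·[p, q, r]ᵀ = Mᵀy reads: 6930·p + 820·q + 114·r = -4542;  820·p + 114·q + 16·r = -558;  114·p + 16·q + 6·r = -87.
Row-reducing yields p = -18933/36788, q = -15585/18394, r = -90579/36788.

p = -0.5147, q = -0.8473, r = -2.4622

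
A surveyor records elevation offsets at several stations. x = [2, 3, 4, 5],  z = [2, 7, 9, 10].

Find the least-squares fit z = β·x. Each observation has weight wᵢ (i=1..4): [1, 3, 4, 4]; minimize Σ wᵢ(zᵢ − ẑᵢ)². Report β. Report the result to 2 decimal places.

Compute the Gram sums: Σwᵢ·x·x = 195.
Moment sums: Σwᵢ·x·z = 411.
So MᵀWM·[β]ᵀ = MᵀWz: [[195]]·[β]ᵀ = [411]ᵀ.
Hence β = 411 / 195 ≈ 2.10769.

β = 2.11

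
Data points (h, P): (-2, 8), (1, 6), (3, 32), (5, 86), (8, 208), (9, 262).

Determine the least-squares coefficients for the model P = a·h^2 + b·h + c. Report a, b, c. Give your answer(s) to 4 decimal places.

The normal system AᵀA·[a, b, c]ᵀ = AᵀP is [[11380, 1386, 184]; [1386, 184, 24]; [184, 24, 6]]·[a, b, c]ᵀ = [37010, 4538, 602]ᵀ.
Row-reducing yields a = 185837/61789, b = 9455/4753, c = 8835/61789.

a = 3.0076, b = 1.9893, c = 0.1430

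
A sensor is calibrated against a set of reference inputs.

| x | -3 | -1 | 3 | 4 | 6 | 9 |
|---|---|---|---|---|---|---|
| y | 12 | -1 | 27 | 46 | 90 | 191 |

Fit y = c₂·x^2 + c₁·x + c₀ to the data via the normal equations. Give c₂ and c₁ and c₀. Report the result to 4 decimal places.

Entries of AᵀA: Σx^2·x^2 = 8276, Σx^2·x = 1008, Σx^2 = 152, Σx·x = 152, Σx = 18, Σ1 = 6.
And Σx^2·y = 19797, Σx·y = 2489, Σy = 365.
Normal equations: [[8276, 1008, 152]; [1008, 152, 18]; [152, 18, 6]]·[c₂, c₁, c₀]ᵀ = [19797, 2489, 365]ᵀ.
Solving the 3×3 system (Gaussian elimination) gives c₂ = 396667/193468, c₁ = 129424/48367, c₀ = 83659/96734.

c₂ = 2.0503, c₁ = 2.6759, c₀ = 0.8648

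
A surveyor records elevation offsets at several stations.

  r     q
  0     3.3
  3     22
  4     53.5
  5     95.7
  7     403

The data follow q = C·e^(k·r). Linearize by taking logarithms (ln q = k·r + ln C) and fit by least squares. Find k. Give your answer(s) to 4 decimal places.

k = 0.6887

Linearized form: ln q = k·r + ln C. From the 5 transformed points,
Σr = 19.0000, Σ(r)² = 99.0000, Σln q = 18.8248, Σr·ln q = 89.9905.
Equations: 99.0000·k + 19.0000·ln C = 89.9905;  19.0000·k + 5·ln C = 18.8248.
Solving (det = 134.0000): k = 0.68867, ln C = 1.14803.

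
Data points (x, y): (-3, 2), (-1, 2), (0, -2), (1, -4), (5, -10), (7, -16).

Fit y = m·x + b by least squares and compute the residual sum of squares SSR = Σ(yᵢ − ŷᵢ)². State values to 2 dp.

SSR = 9.64

From the data, Σx·x = 85, Σx = 9, Σ1 = 6.
Moment sums: Σx·y = -174, Σy = -28.
MᵀM·[m, b]ᵀ = Mᵀy becomes [[85, 9]; [9, 6]]·[m, b]ᵀ = [-174, -28]ᵀ.
Eliminating b: 6·(row 1) − 9·(row 2) gives 429·m = 6·(-174) − 9·(-28) = -792, so m = -24/13.
Then b = ((-28) − 9·(-24/13))/6 = -74/39.
Residuals: -64/39, 80/39, -4/39, -10/39, 44/39, -46/39; SSR = 376/39.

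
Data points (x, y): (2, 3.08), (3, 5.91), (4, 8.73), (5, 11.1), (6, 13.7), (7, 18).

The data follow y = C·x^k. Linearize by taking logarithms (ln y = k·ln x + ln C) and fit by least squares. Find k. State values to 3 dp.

k = 1.363

Taking logs, ln y = k·ln x + ln C, so regress ln y on ln x.
Σln x = 8.5252, Σ(ln x)² = 13.1965, Σln y = 12.9831, Σln x·ln y = 19.9233.
Normal system: [[13.1965, 8.5252]; [8.5252, 6]]·[k, ln C]ᵀ = [19.9233, 12.9831]ᵀ.
Δ = 13.1965·6 − (8.5252)² = 6.5005; k = (19.9233·6 − 8.5252·12.9831)/6.5005 = 1.36258, ln C = (13.1965·12.9831 − 8.5252·19.9233)/6.5005 = 0.22781.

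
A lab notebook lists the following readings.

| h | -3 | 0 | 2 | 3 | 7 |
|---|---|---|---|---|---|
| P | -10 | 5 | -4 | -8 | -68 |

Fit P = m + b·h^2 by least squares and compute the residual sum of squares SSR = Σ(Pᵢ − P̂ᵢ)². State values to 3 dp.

SSR = 7.498

Sums needed: Σ1 = 5, Σh^2 = 71, Σh^2·h^2 = 2579.
Right-hand side: ΣP = -85, Σh^2·P = -3510.
Δ = 5·2579 − 71² = 7854.
m = ((-85)·2579 − 71·(-3510))/7854 = 4285/1122; b = (5·(-3510) − 71·(-85))/7854 = -1645/1122.
Residuals: -350/561, 1325/1122, -43/22, 772/561, 4/187; SSR = 8413/1122.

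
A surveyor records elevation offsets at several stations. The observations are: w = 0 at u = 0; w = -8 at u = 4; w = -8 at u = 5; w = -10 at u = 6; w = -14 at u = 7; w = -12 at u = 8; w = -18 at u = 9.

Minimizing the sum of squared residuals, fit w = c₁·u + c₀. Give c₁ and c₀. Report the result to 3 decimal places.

Compute the Gram sums: Σu·u = 271, Σu = 39, Σ1 = 7.
Right-hand side: Σu·w = -488, Σw = -70.
Eliminating c₀: 7·(row 1) − 39·(row 2) gives 376·c₁ = 7·(-488) − 39·(-70) = -686, so c₁ = -343/188.
Then c₀ = ((-70) − 39·(-343/188))/7 = 31/188.

c₁ = -1.824, c₀ = 0.165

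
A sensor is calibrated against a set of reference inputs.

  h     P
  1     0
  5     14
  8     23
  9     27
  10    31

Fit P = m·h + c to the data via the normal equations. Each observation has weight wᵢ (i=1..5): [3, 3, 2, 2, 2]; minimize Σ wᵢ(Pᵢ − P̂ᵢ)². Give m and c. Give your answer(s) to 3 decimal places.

The normal equations are: 568·m + 72·c = 1684;  72·m + 12·c = 204.
(Σwᵢ·h·h = 568, Σwᵢ·h = 72, Σwᵢ·1 = 12, Σwᵢ·h·P = 1684, Σwᵢ·P = 204.)
Eliminating c: 12·(row 1) − 72·(row 2) gives 1632·m = 12·1684 − 72·204 = 5520, so m = 115/34.
Then c = (204 − 72·(115/34))/12 = -56/17.

m = 3.382, c = -3.294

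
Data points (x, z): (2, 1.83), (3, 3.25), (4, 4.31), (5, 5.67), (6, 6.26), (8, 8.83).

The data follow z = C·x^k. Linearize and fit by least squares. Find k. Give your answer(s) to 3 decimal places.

k = 1.108

Let Y = ln z. Fitting Y = k·ln x + ln C by least squares:
XᵀX = [[13.7340, 8.6587]; [8.6587, 6]], rhs = [14.3475, 8.9914]ᵀ  (here Σln x = 8.6587, Σ(ln x)² = 13.7340, Σln z = 8.9914, Σln x·ln z = 14.3475).
Solving (det = 7.4309): k = 1.10765, ln C = -0.09989.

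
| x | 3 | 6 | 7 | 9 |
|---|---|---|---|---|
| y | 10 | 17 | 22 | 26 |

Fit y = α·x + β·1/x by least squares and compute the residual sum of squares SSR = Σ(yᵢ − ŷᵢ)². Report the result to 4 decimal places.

Forming AᵀA = [[175, 4]; [4, 2725/15876]] and Aᵀy = [520, 1537/126]ᵀ gives AᵀA·[α, β]ᵀ = Aᵀy.
det = 175·(2725/15876) − 4² = 31837/2268.
α = (520·(2725/15876) − 4·(1537/126))/(31837/2268) = 642352/222859; β = (175·(1537/126) − 4·520)/(31837/2268) = 124110/31837.
Residuals: 11944/222859, -6784/7189, 40332/31837, -83364/222859; SSR = 587936/222859.

SSR = 2.6382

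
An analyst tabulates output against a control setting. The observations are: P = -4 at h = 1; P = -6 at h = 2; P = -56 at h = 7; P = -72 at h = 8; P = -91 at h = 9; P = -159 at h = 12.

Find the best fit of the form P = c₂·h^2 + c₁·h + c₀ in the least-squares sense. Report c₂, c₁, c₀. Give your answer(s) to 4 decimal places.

c₂ = -1.0835, c₁ = -0.0710, c₀ = -2.2648

Setting ∂/∂c₂ … = 0 gives: 33811·c₂ + 3321·c₁ + 343·c₀ = -37647;  3321·c₂ + 343·c₁ + 39·c₀ = -3711;  343·c₂ + 39·c₁ + 6·c₀ = -388.
Inverting the 3×3 Gram matrix, [c₂, c₁, c₀]ᵀ = [-129665/119672, -8499/119672, -135515/59836]ᵀ.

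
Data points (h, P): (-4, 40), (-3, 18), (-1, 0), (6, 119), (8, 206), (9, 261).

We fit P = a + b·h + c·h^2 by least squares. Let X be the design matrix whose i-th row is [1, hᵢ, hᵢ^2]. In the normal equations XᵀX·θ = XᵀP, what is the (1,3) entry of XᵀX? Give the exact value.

207

Row 1 ↔ basis 1, column 3 ↔ basis h^2, so (XᵀX)_{1,3} = Σᵢ h^2 = (1)·(16) + (1)·(9) + (1)·(1) + (1)·(36) + (1)·(64) + (1)·(81) = 207.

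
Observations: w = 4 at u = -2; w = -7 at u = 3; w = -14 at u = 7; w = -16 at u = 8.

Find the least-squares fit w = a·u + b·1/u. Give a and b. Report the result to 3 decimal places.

a = -1.996, b = -0.881

Sums needed: Σu·u = 126, Σu·1/u = 4, Σ1/u·1/u = 11209/28224.
For Mᵀw: Σu·w = -255, Σ1/u·w = -25/3.
So MᵀM·[a, b]ᵀ = Mᵀw: [[126, 4]; [4, 11209/28224]]·[a, b]ᵀ = [-255, -25/3]ᵀ.
det = 126·(11209/28224) − 4² = 7625/224.
a = ((-255)·(11209/28224) − 4·(-25/3))/(7625/224) = -42611/21350; b = (126·(-25/3) − 4·(-255))/(7625/224) = -1344/1525.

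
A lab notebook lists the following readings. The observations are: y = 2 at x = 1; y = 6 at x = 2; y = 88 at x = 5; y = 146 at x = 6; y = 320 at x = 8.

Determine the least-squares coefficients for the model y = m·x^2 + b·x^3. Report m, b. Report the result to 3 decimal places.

Entries of MᵀM: Σx^2·x^2 = 6034, Σx^2·x^3 = 43702, Σx^3·x^3 = 324490.
Moment sums: Σx^2·y = 27962, Σx^3·y = 206426.
Normal equations: [[6034, 43702]; [43702, 324490]]·[m, b]ᵀ = [27962, 206426]ᵀ.
Δ = 6034·324490 − 43702² = 48107856.
m = (27962·324490 − 43702·206426)/48107856 = 2173347/2004494; b = (6034·206426 − 43702·27962)/48107856 = 982465/2004494.

m = 1.084, b = 0.490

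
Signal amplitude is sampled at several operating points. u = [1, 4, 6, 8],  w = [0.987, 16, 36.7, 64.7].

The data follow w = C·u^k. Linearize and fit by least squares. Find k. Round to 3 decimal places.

k = 2.014

With ln wᵢ as the transformed response and ln uᵢ as the regressor:
XᵀX = [[9.4563, 5.2575]; [5.2575, 4]], rhs = [18.9697, 10.5320]ᵀ  (here Σln u = 5.2575, Σ(ln u)² = 9.4563, Σln w = 10.5320, Σln u·ln w = 18.9697).
Δ = 9.4563·4 − (5.2575)² = 10.1839; k = (18.9697·4 − 5.2575·10.5320)/10.1839 = 2.01364, ln C = (9.4563·10.5320 − 5.2575·18.9697)/10.1839 = -0.01366.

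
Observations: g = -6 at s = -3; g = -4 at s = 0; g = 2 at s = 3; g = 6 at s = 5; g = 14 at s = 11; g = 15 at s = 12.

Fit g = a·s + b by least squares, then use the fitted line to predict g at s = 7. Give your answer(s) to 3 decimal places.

ĝ = 7.947

Entries of AᵀA: Σs·s = 308, Σs = 28, Σ1 = 6.
For Aᵀg: Σs·g = 388, Σg = 27.
Normal equations: [[308, 28]; [28, 6]]·[a, b]ᵀ = [388, 27]ᵀ.
Eliminating b: 6·(row 1) − 28·(row 2) gives 1064·a = 6·388 − 28·27 = 1572, so a = 393/266.
Then b = (27 − 28·(393/266))/6 = -91/38.
At s = 7: ĝ = (393/266)·(7) + (-91/38)·(1) = 151/19.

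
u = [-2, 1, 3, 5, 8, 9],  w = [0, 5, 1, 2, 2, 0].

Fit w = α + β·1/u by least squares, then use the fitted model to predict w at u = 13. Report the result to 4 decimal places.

The normal system AᵀA·[α, β]ᵀ = Aᵀw is [[6, 457/360]; [457/360, 185209/129600]]·[α, β]ᵀ = [10, 359/60]ᵀ.
Δ = 6·(185209/129600) − (457/360)² = 180481/25920.
α = (10·(185209/129600) − (457/360)·(359/60))/(180481/25920) = 867712/902405; β = (6·(359/60) − (457/360)·10)/(180481/25920) = 601488/180481.
At u = 13: ŵ = (867712/902405)·(1) + (601488/180481)·(1/13) = 751984/617435.

ŵ = 1.2179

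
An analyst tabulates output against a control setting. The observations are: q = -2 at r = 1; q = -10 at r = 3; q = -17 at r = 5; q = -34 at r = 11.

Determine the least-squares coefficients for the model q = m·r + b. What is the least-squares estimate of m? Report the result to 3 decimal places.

The normal equations are: 156·m + 20·b = -491;  20·m + 4·b = -63.
Δ = 156·4 − 20² = 224.
m = ((-491)·4 − 20·(-63))/224 = -22/7; b = (156·(-63) − 20·(-491))/224 = -1/28.

m = -3.143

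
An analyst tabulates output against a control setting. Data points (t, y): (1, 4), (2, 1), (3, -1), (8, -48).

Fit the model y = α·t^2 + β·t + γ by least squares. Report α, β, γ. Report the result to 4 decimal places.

Compute the Gram sums: Σt^2·t^2 = 4194, Σt^2·t = 548, Σt^2 = 78, Σt·t = 78, Σt = 14, Σ1 = 4.
For Xᵀy: Σt^2·y = -3073, Σt·y = -381, Σy = -44.
XᵀX·[α, β, γ]ᵀ = Xᵀy becomes [[4194, 548, 78]; [548, 78, 14]; [78, 14, 4]]·[α, β, γ]ᵀ = [-3073, -381, -44]ᵀ.
Solving the 3×3 system (Gaussian elimination) gives α = -905/946, β = 107/86, γ = 1561/473.

α = -0.9567, β = 1.2442, γ = 3.3002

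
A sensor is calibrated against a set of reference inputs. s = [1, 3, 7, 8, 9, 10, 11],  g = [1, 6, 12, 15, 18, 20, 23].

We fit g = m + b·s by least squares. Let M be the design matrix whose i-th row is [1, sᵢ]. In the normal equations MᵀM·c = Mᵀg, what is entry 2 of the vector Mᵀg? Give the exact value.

Entry 2 ↔ basis s, so (Mᵀg)_{2} = Σᵢ (s)·gᵢ = (1)·(1) + (3)·(6) + (7)·(12) + (8)·(15) + (9)·(18) + (10)·(20) + (11)·(23) = 838.

838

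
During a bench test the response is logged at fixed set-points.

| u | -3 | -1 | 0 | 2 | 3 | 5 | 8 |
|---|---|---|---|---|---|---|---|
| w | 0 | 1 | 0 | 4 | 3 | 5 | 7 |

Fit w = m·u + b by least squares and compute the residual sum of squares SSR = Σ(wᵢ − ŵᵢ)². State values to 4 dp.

Entries of XᵀX: Σu·u = 112, Σu = 14, Σ1 = 7.
Moment sums: Σu·w = 97, Σw = 20.
So XᵀX·[m, b]ᵀ = Xᵀw: [[112, 14]; [14, 7]]·[m, b]ᵀ = [97, 20]ᵀ.
Eliminating b: 7·(row 1) − 14·(row 2) gives 588·m = 7·97 − 14·20 = 399, so m = 19/28.
Then b = (20 − 14·(19/28))/7 = 3/2.
Residuals: 15/28, 5/28, -3/2, 8/7, -15/28, 3/28, 1/14; SSR = 117/28.

SSR = 4.1786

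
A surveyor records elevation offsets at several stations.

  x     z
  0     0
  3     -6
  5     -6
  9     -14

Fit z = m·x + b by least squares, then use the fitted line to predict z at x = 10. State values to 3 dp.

Sums needed: Σx·x = 115, Σx = 17, Σ1 = 4.
And Σx·z = -174, Σz = -26.
AᵀA·[m, b]ᵀ = Aᵀz becomes [[115, 17]; [17, 4]]·[m, b]ᵀ = [-174, -26]ᵀ.
Eliminating b: 4·(row 1) − 17·(row 2) gives 171·m = 4·(-174) − 17·(-26) = -254, so m = -254/171.
Then b = ((-26) − 17·(-254/171))/4 = -32/171.
At x = 10: ẑ = (-254/171)·(10) + (-32/171)·(1) = -2572/171.

ẑ = -15.041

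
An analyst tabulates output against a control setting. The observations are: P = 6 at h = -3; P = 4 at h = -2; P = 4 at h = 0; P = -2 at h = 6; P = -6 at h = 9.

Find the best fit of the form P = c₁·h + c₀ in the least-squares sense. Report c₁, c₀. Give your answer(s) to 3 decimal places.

Sums needed: Σh·h = 130, Σh = 10, Σ1 = 5.
Right-hand side: Σh·P = -92, ΣP = 6.
Normal equations: [[130, 10]; [10, 5]]·[c₁, c₀]ᵀ = [-92, 6]ᵀ.
det = 130·5 − 10² = 550.
c₁ = ((-92)·5 − 10·6)/550 = -52/55; c₀ = (130·6 − 10·(-92))/550 = 34/11.

c₁ = -0.945, c₀ = 3.091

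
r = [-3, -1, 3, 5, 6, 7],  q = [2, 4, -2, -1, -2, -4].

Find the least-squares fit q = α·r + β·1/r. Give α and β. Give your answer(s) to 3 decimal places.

Compute the Gram sums: Σr·r = 129, Σr·1/r = 6, Σ1/r·1/r = 6421/4900.
Right-hand side: Σr·q = -61, Σ1/r·q = -676/105.
So XᵀX·[α, β]ᵀ = Xᵀq: [[129, 6]; [6, 6421/4900]]·[α, β]ᵀ = [-61, -676/105]ᵀ.
Δ = 129·(6421/4900) − 6² = 651909/4900.
α = ((-61)·(6421/4900) − 6·(-676/105))/(651909/4900) = -67467/217303; β = (129·(-676/105) − 6·(-61))/(651909/4900) = -2276120/651909.

α = -0.310, β = -3.491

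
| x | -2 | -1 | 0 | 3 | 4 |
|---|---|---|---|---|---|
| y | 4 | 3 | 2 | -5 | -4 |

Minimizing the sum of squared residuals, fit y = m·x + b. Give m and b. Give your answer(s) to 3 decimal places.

Forming AᵀA = [[30, 4]; [4, 5]] and Aᵀy = [-42, 0]ᵀ gives AᵀA·[m, b]ᵀ = Aᵀy.
Eliminating b: 5·(row 1) − 4·(row 2) gives 134·m = 5·(-42) − 4·0 = -210, so m = -105/67.
Then b = (0 − 4·(-105/67))/5 = 84/67.

m = -1.567, b = 1.254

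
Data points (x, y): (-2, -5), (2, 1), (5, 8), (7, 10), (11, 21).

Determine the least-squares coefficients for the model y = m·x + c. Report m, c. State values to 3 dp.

m = 1.975, c = -2.086

AᵀA·[m, c]ᵀ = Aᵀy reads: 203·m + 23·c = 353;  23·m + 5·c = 35.
Eliminating c: 5·(row 1) − 23·(row 2) gives 486·m = 5·353 − 23·35 = 960, so m = 160/81.
Then c = (35 − 23·(160/81))/5 = -169/81.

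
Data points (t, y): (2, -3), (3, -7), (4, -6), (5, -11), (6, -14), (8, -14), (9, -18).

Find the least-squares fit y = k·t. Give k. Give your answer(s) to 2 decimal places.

XᵀX·[k]ᵀ = Xᵀy reads: 235·k = -464.
k = (-464)/235 = -1.97447.

k = -1.97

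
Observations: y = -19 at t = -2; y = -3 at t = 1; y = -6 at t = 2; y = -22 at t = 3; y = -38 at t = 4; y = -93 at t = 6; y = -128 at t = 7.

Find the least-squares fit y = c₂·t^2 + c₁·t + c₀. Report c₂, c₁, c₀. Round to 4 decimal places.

Compute the Gram sums: Σt^2·t^2 = 4067, Σt^2·t = 651, Σt^2 = 119, Σt·t = 119, Σt = 21, Σ1 = 7.
Moment sums: Σt^2·y = -10529, Σt·y = -1649, Σy = -309.
So AᵀA·[c₂, c₁, c₀]ᵀ = Aᵀy: [[4067, 651, 119]; [651, 119, 21]; [119, 21, 7]]·[c₂, c₁, c₀]ᵀ = [-10529, -1649, -309]ᵀ.
Inverting the 3×3 Gram matrix, [c₂, c₁, c₀]ᵀ = [-2971/1001, 2692/1001, -1756/1001]ᵀ.

c₂ = -2.9680, c₁ = 2.6893, c₀ = -1.7542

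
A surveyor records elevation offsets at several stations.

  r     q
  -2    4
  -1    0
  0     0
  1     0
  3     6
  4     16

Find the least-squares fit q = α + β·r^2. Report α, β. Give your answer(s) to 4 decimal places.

The normal system MᵀM·[α, β]ᵀ = Mᵀq is [[6, 31]; [31, 355]]·[α, β]ᵀ = [26, 326]ᵀ.
det = 6·355 − 31² = 1169.
α = (26·355 − 31·326)/1169 = -876/1169; β = (6·326 − 31·26)/1169 = 1150/1169.

α = -0.7494, β = 0.9837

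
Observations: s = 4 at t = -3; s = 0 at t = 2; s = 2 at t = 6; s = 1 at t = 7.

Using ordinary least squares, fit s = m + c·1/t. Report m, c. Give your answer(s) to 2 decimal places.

From the data, Σ1 = 4, Σ1/t = 10/21, Σ1/t·1/t = 361/882.
And Σs = 7, Σ1/t·s = -6/7.
det = 4·(361/882) − (10/21)² = 622/441.
m = (7·(361/882) − (10/21)·(-6/7))/(622/441) = 2887/1244; c = (4·(-6/7) − (10/21)·7)/(622/441) = -1491/311.

m = 2.32, c = -4.79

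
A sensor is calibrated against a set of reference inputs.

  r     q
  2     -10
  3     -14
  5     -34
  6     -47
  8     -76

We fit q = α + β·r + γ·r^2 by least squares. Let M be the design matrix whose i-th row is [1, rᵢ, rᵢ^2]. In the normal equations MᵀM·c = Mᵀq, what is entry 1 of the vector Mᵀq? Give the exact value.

-181

Entry 1 ↔ basis 1, so (Mᵀq)_{1} = Σᵢ qᵢ = (1)·(-10) + (1)·(-14) + (1)·(-34) + (1)·(-47) + (1)·(-76) = -181.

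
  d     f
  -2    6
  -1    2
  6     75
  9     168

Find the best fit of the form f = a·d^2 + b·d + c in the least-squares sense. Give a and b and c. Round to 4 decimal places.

Compute the Gram sums: Σd^2·d^2 = 7874, Σd^2·d = 936, Σd^2 = 122, Σd·d = 122, Σd = 12, Σ1 = 4.
And Σd^2·f = 16334, Σd·f = 1948, Σf = 251.
MᵀM·[a, b, c]ᵀ = Mᵀf becomes [[7874, 936, 122]; [936, 122, 12]; [122, 12, 4]]·[a, b, c]ᵀ = [16334, 1948, 251]ᵀ.
Inverting the 3×3 Gram matrix, [a, b, c]ᵀ = [65201/32258, 8045/16129, -12711/32258]ᵀ.

a = 2.0212, b = 0.4988, c = -0.3940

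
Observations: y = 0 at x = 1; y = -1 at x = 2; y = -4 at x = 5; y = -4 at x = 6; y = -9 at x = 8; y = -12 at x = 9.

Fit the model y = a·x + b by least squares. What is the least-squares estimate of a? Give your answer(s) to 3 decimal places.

Compute the Gram sums: Σx·x = 211, Σx = 31, Σ1 = 6.
And Σx·y = -226, Σy = -30.
MᵀM·[a, b]ᵀ = Mᵀy becomes [[211, 31]; [31, 6]]·[a, b]ᵀ = [-226, -30]ᵀ.
Eliminating b: 6·(row 1) − 31·(row 2) gives 305·a = 6·(-226) − 31·(-30) = -426, so a = -426/305.
Then b = ((-30) − 31·(-426/305))/6 = 676/305.

a = -1.397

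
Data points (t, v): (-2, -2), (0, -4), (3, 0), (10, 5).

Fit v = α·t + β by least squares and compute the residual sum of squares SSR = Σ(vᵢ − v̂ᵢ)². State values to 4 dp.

Compute the Gram sums: Σt·t = 113, Σt = 11, Σ1 = 4.
Right-hand side: Σt·v = 54, Σv = -1.
MᵀM·[α, β]ᵀ = Mᵀv becomes [[113, 11]; [11, 4]]·[α, β]ᵀ = [54, -1]ᵀ.
Δ = 113·4 − 11² = 331.
α = (54·4 − 11·(-1))/331 = 227/331; β = (113·(-1) − 11·54)/331 = -707/331.
Residuals: 499/331, -617/331, 26/331, 92/331; SSR = 1930/331.

SSR = 5.8308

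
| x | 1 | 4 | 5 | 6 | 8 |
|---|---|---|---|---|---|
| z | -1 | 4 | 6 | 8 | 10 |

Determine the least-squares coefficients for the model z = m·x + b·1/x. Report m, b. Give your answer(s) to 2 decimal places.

m = 1.30, b = -2.38

Compute the Gram sums: Σx·x = 142, Σx·1/x = 5, Σ1/x·1/x = 16501/14400.
Moment sums: Σx·z = 173, Σ1/x·z = 227/60.
So MᵀM·[m, b]ᵀ = Mᵀz: [[142, 5]; [5, 16501/14400]]·[m, b]ᵀ = [173, 227/60]ᵀ.
Eliminating b: (16501/14400)·(row 1) − 5·(row 2) gives (991571/7200)·m = (16501/14400)·173 − 5·(227/60) = 2582273/14400, so m = 2582273/1983142.
Then b = ((227/60) − 5·(2582273/1983142))/(16501/14400) = -2359920/991571.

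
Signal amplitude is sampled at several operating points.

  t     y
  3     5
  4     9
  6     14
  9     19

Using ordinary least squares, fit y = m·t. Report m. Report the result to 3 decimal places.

Entries of XᵀX: Σt·t = 142.
For Xᵀy: Σt·y = 306.
Normal equations: [[142]]·[m]ᵀ = [306]ᵀ.
Hence m = 306 / 142 ≈ 2.15493.

m = 2.155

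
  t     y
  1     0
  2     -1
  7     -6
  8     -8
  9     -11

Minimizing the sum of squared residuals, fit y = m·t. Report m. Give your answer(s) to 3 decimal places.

m = -1.040

Sums needed: Σt·t = 199.
Moment sums: Σt·y = -207.
Hence m = -207 / 199 ≈ -1.0402.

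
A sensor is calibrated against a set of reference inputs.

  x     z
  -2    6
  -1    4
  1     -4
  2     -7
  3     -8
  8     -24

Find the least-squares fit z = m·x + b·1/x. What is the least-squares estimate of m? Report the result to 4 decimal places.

m = -2.9430

Entries of MᵀM: Σx·x = 83, Σx·1/x = 6, Σ1/x·1/x = 1513/576.
Moment sums: Σx·z = -250, Σ1/x·z = -121/6.
Eliminating b: (1513/576)·(row 1) − 6·(row 2) gives (104843/576)·m = (1513/576)·(-250) − 6·(-121/6) = -154277/288, so m = -308554/104843.
Then b = ((-121/6) − 6·(-308554/104843))/(1513/576) = -100128/104843.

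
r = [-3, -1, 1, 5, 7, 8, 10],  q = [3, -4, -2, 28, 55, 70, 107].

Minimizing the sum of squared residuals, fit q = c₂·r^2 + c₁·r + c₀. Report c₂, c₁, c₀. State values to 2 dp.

With design matrix M, MᵀM = [[17205, 1953, 249]; [1953, 249, 27]; [249, 27, 7]] and Mᵀq = [18596, 2148, 257]ᵀ.
Row-reducing yields c₂ = 258275/261366, c₁ = 105781/87122, c₀ = -135897/43561.

c₂ = 0.99, c₁ = 1.21, c₀ = -3.12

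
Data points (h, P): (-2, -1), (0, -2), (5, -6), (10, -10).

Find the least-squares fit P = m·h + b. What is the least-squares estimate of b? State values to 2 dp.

b = -2.27

From the data, Σh·h = 129, Σh = 13, Σ1 = 4.
Right-hand side: Σh·P = -128, ΣP = -19.
Normal equations: [[129, 13]; [13, 4]]·[m, b]ᵀ = [-128, -19]ᵀ.
Δ = 129·4 − 13² = 347.
m = ((-128)·4 − 13·(-19))/347 = -265/347; b = (129·(-19) − 13·(-128))/347 = -787/347.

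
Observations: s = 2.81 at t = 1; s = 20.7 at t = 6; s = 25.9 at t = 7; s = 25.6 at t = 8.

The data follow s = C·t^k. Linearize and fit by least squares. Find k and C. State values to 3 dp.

k = 1.100, C = 2.831

With ln sᵢ as the transformed response and ln tᵢ as the regressor:
XᵀX = [[11.3210, 5.8171]; [5.8171, 4]], rhs = [18.5045, 10.5602]ᵀ  (here Σln t = 5.8171, Σ(ln t)² = 11.3210, Σln s = 10.5602, Σln t·ln s = 18.5045).
Δ = 11.3210·4 − (5.8171)² = 11.4454; k = (18.5045·4 − 5.8171·10.5602)/11.4454 = 1.09987, ln C = (11.3210·10.5602 − 5.8171·18.5045)/11.4454 = 1.04052, so C = exp(1.04052) = 2.83068.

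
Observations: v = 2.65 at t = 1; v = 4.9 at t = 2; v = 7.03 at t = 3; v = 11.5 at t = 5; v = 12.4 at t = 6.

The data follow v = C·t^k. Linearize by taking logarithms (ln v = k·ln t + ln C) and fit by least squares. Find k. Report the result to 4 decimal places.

Linearized form: ln v = k·ln t + ln C. From the 5 transformed points,
XᵀX = [[7.4881, 5.1930]; [5.1930, 5]], rhs = [11.6860, 9.4740]ᵀ  (here Σln t = 5.1930, Σ(ln t)² = 7.4881, Σln v = 9.4740, Σln t·ln v = 11.6860).
Δ = 7.4881·5 − (5.1930)² = 10.4737; k = (11.6860·5 − 5.1930·9.4740)/10.4737 = 0.88142, ln C = (7.4881·9.4740 − 5.1930·11.6860)/10.4737 = 0.97937.

k = 0.8814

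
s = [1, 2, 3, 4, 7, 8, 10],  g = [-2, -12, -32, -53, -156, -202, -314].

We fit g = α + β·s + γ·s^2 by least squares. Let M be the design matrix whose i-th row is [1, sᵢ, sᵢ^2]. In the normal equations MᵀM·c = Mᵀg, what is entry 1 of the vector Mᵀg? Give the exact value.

Entry 1 ↔ basis 1, so (Mᵀg)_{1} = Σᵢ gᵢ = (1)·(-2) + (1)·(-12) + (1)·(-32) + (1)·(-53) + (1)·(-156) + (1)·(-202) + (1)·(-314) = -771.

-771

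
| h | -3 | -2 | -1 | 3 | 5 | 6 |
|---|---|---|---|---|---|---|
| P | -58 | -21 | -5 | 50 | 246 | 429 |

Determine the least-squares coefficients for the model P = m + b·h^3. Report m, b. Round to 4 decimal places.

Sums needed: Σ1 = 6, Σh^3 = 332, Σh^3·h^3 = 63804.
For XᵀP: ΣP = 641, Σh^3·P = 126503.
So XᵀX·[m, b]ᵀ = XᵀP: [[6, 332]; [332, 63804]]·[m, b]ᵀ = [641, 126503]ᵀ.
Eliminating b: 63804·(row 1) − 332·(row 2) gives 272600·m = 63804·641 − 332·126503 = -1100632, so m = -137579/34075.
Then b = (126503 − 332·(-137579/34075))/63804 = 273103/136300.

m = -4.0375, b = 2.0037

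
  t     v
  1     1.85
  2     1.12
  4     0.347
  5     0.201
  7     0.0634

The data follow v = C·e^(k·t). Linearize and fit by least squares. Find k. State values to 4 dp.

With ln vᵢ as the transformed response and tᵢ as the regressor:
XᵀX = [[95.0000, 19.0000]; [19.0000, 5]], rhs = [-30.7222, -4.6927]ᵀ  (here Σt = 19.0000, Σ(t)² = 95.0000, Σln v = -4.6927, Σt·ln v = -30.7222).
Slope k = (n·Σt·ln v − Σt·Σln v)/(n·Σ(t)² − (Σt)²) = (5·-30.7222 − 19.0000·-4.6927)/114.0000 = -0.56535; ln C = (Σln v − k·Σt)/n = 1.20981.

k = -0.5654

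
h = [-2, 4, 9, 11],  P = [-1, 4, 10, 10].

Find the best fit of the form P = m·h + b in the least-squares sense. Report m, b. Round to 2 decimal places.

Sums needed: Σh·h = 222, Σh = 22, Σ1 = 4.
And Σh·P = 218, ΣP = 23.
MᵀM·[m, b]ᵀ = MᵀP becomes [[222, 22]; [22, 4]]·[m, b]ᵀ = [218, 23]ᵀ.
Determinant 222·4 − 22² = 404.
m = (218·4 − 22·23)/404 = 183/202; b = (222·23 − 22·218)/404 = 155/202.

m = 0.91, b = 0.77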